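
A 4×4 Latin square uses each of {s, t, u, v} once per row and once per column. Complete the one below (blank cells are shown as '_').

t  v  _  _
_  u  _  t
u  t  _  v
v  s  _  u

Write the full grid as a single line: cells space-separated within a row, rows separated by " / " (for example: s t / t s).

t v u s / s u v t / u t s v / v s t u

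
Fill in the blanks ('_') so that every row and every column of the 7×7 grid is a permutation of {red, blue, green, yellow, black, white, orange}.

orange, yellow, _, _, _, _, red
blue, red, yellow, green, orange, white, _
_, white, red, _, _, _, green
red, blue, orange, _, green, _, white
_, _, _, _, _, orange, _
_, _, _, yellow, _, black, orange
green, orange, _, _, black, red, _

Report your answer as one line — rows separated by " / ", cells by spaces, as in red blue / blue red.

orange yellow black white blue green red / blue red yellow green orange white black / black white red orange yellow blue green / red blue orange black green yellow white / yellow black green red white orange blue / white green blue yellow red black orange / green orange white blue black red yellow

(r2,c7) = black
(r4,c4) = black
(r4,c6) = yellow
(r6,c1) = white
(r6,c2) = green
(r6,c3) = blue
(r6,c5) = red
(r7,c3) = white
(r7,c4) = blue
(r7,c7) = yellow
(r1,c4) = white
(r1,c5) = blue
(r1,c6) = green
(r3,c4) = orange
(r3,c5) = yellow
(r3,c6) = blue
(r5,c2) = black
(r5,c3) = green
(r5,c4) = red
(r5,c5) = white
(r5,c7) = blue
(r1,c3) = black
(r3,c1) = black
(r5,c1) = yellow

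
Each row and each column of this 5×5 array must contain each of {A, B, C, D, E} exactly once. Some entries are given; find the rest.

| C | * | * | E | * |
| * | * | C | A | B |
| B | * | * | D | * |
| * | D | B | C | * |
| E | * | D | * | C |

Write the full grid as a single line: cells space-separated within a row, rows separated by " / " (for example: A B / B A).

C B A E D / D E C A B / B C E D A / A D B C E / E A D B C

row 1 has {C,E}; column 3 has {B,C,D} — only A is left for (r1,c3).
row 1 has {A,C,E}; column 5 has {B,C} — only D is left for (r1,c5).
row 2 has {A,B,C}; column 1 has {B,C,E} — only D is left for (r2,c1).
row 2 has {A,B,C,D}; column 2 has {D} — only E is left for (r2,c2).
row 3 has {B,D}; column 3 has {A,B,C,D} — only E is left for (r3,c3).
row 3 has {B,D,E}; column 5 has {B,C,D} — only A is left for (r3,c5).
row 4 has {B,C,D}; column 1 has {B,C,D,E} — only A is left for (r4,c1).
row 4 has {A,B,C,D}; column 5 has {A,B,C,D} — only E is left for (r4,c5).
row 5 has {C,D,E}; column 4 has {A,C,D,E} — only B is left for (r5,c4).
row 1 has {A,C,D,E}; column 2 has {D,E} — only B is left for (r1,c2).
row 3 has {A,B,D,E}; column 2 has {B,D,E} — only C is left for (r3,c2).
row 5 has {B,C,D,E}; column 2 has {B,C,D,E} — only A is left for (r5,c2).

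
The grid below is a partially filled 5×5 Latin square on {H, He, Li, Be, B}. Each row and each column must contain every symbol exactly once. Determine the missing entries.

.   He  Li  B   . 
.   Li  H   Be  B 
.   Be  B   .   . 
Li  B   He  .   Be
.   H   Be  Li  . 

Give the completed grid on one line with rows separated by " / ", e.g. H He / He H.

(r1,c5) = H
(r2,c1) = He
(r3,c1) = H
(r3,c4) = He
(r3,c5) = Li
(r4,c4) = H
(r5,c1) = B
(r5,c5) = He
(r1,c1) = Be

Be He Li B H / He Li H Be B / H Be B He Li / Li B He H Be / B H Be Li He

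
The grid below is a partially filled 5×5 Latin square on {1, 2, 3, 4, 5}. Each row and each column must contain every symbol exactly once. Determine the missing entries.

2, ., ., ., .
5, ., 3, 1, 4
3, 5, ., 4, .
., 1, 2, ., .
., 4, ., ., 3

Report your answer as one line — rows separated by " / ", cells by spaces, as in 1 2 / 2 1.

2 3 4 5 1 / 5 2 3 1 4 / 3 5 1 4 2 / 4 1 2 3 5 / 1 4 5 2 3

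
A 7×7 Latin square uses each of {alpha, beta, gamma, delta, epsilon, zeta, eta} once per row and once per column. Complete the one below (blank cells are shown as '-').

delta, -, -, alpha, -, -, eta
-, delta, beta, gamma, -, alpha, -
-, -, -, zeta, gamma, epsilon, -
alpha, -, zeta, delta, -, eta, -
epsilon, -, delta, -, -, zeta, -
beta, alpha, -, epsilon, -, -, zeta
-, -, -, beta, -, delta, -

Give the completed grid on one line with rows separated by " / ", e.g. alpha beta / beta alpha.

(r2,c7) = epsilon
(r3,c1) = eta
(r3,c2) = beta
(r3,c3) = alpha
(r3,c7) = delta
(r5,c4) = eta
(r6,c6) = gamma
(r1,c6) = beta
(r2,c1) = zeta
(r2,c5) = eta
(r5,c2) = gamma
(r6,c3) = eta
(r6,c5) = delta
(r7,c1) = gamma
(r7,c3) = epsilon
(r7,c7) = alpha
(r1,c3) = gamma
(r4,c2) = epsilon
(r4,c5) = beta
(r4,c7) = gamma
(r5,c5) = alpha
(r5,c7) = beta
(r7,c5) = zeta
(r1,c2) = zeta
(r1,c5) = epsilon
(r7,c2) = eta

delta zeta gamma alpha epsilon beta eta / zeta delta beta gamma eta alpha epsilon / eta beta alpha zeta gamma epsilon delta / alpha epsilon zeta delta beta eta gamma / epsilon gamma delta eta alpha zeta beta / beta alpha eta epsilon delta gamma zeta / gamma eta epsilon beta zeta delta alpha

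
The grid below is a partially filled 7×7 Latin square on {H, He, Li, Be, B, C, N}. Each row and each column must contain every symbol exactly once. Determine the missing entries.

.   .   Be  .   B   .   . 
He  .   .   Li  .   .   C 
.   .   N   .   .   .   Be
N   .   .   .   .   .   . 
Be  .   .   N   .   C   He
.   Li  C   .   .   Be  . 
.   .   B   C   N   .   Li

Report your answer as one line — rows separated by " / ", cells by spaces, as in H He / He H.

(r2,c3) = H
(r2,c5) = Be
(r5,c3) = Li
(r5,c5) = H
(r6,c5) = He
(r7,c1) = H
(r7,c6) = He
(r4,c3) = He
(r5,c2) = B
(r6,c1) = B
(r6,c4) = H
(r6,c7) = N
(r7,c2) = Be
(r1,c4) = He
(r1,c7) = H
(r2,c2) = N
(r2,c6) = B
(r3,c4) = B
(r4,c4) = Be
(r4,c7) = B
(r1,c2) = C
(r4,c2) = H
(r4,c6) = Li
(r1,c1) = Li
(r1,c6) = N
(r3,c1) = C
(r3,c2) = He
(r3,c5) = Li
(r3,c6) = H
(r4,c5) = C

Li C Be He B N H / He N H Li Be B C / C He N B Li H Be / N H He Be C Li B / Be B Li N H C He / B Li C H He Be N / H Be B C N He Li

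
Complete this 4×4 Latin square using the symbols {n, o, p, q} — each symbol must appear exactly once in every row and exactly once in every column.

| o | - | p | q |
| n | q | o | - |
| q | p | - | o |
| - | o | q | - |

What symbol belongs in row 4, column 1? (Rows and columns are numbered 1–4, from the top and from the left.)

p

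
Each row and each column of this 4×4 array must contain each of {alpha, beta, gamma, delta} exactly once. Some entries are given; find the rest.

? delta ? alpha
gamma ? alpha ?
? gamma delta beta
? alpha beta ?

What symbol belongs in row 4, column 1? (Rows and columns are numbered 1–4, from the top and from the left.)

delta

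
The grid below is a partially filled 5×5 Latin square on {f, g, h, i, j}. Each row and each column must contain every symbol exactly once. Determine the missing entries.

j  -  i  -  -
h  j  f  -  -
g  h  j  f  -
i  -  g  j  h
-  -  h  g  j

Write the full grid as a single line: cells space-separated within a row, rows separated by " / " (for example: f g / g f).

j g i h f / h j f i g / g h j f i / i f g j h / f i h g j

row 1 has {i,j}; column 4 has {f,g,j} — only h is left for (r1,c4).
row 2 has {f,h,j}; column 4 has {f,g,h,j} — only i is left for (r2,c4).
row 2 has {f,h,i,j}; column 5 has {h,j} — only g is left for (r2,c5).
row 3 has {f,g,h,j}; column 5 has {g,h,j} — only i is left for (r3,c5).
row 4 has {g,h,i,j}; column 2 has {h,j} — only f is left for (r4,c2).
row 5 has {g,h,j}; column 1 has {g,h,i,j} — only f is left for (r5,c1).
row 5 has {f,g,h,j}; column 2 has {f,h,j} — only i is left for (r5,c2).
row 1 has {h,i,j}; column 2 has {f,h,i,j} — only g is left for (r1,c2).
row 1 has {g,h,i,j}; column 5 has {g,h,i,j} — only f is left for (r1,c5).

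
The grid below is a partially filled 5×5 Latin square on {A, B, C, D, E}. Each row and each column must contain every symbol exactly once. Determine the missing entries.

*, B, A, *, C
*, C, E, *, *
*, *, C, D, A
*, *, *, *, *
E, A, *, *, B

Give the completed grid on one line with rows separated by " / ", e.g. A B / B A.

D B A E C / A C E B D / B E C D A / C D B A E / E A D C B

(r1,c1) = D
(r1,c4) = E
(r2,c5) = D
(r3,c1) = B
(r3,c2) = E
(r4,c2) = D
(r4,c3) = B
(r4,c5) = E
(r5,c3) = D
(r5,c4) = C
(r2,c1) = A
(r2,c4) = B
(r4,c1) = C
(r4,c4) = A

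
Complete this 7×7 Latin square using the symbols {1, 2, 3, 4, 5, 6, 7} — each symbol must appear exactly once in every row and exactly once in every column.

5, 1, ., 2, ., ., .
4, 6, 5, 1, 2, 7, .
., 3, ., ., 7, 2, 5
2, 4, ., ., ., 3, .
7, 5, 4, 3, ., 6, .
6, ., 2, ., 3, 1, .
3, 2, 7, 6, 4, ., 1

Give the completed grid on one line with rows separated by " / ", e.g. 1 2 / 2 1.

5 1 3 2 6 4 7 / 4 6 5 1 2 7 3 / 1 3 6 4 7 2 5 / 2 4 1 7 5 3 6 / 7 5 4 3 1 6 2 / 6 7 2 5 3 1 4 / 3 2 7 6 4 5 1

(r1,c5): row 1 has {1,2,5}; column 5 has {2,3,4,7}, so it must be 6.
(r1,c6): row 1 has {1,2,5,6}; column 6 has {1,2,3,6,7}, so it must be 4.
(r2,c7): row 2 has {1,2,4,5,6,7}; column 7 has {1,5}, so it must be 3.
(r3,c1): row 3 has {2,3,5,7}; column 1 has {2,3,4,5,6,7}, so it must be 1.
(r3,c3): row 3 has {1,2,3,5,7}; column 3 has {2,4,5,7}, so it must be 6.
(r3,c4): row 3 has {1,2,3,5,6,7}; column 4 has {1,2,3,6}, so it must be 4.
(r4,c3): row 4 has {2,3,4}; column 3 has {2,4,5,6,7}, so it must be 1.
(r4,c5): row 4 has {1,2,3,4}; column 5 has {2,3,4,6,7}, so it must be 5.
(r5,c5): row 5 has {3,4,5,6,7}; column 5 has {2,3,4,5,6,7}, so it must be 1.
(r5,c7): row 5 has {1,3,4,5,6,7}; column 7 has {1,3,5}, so it must be 2.
(r6,c2): row 6 has {1,2,3,6}; column 2 has {1,2,3,4,5,6}, so it must be 7.
(r6,c4): row 6 has {1,2,3,6,7}; column 4 has {1,2,3,4,6}, so it must be 5.
(r6,c7): row 6 has {1,2,3,5,6,7}; column 7 has {1,2,3,5}, so it must be 4.
(r7,c6): row 7 has {1,2,3,4,6,7}; column 6 has {1,2,3,4,6,7}, so it must be 5.
(r1,c3): row 1 has {1,2,4,5,6}; column 3 has {1,2,4,5,6,7}, so it must be 3.
(r1,c7): row 1 has {1,2,3,4,5,6}; column 7 has {1,2,3,4,5}, so it must be 7.
(r4,c4): row 4 has {1,2,3,4,5}; column 4 has {1,2,3,4,5,6}, so it must be 7.
(r4,c7): row 4 has {1,2,3,4,5,7}; column 7 has {1,2,3,4,5,7}, so it must be 6.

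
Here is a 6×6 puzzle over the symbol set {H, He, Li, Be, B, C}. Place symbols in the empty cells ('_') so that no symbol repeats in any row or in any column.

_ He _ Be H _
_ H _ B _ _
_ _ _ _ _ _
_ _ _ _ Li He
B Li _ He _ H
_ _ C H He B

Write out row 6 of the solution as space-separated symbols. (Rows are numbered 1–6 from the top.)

At row 4, column 4: row 4 has {He,Li}; column 4 has {H,He,Be,B}; that leaves C.
At row 5, column 3: row 5 has {H,He,Li,B}; column 3 has {C}; that leaves Be.
At row 5, column 5: row 5 has {H,He,Li,Be,B}; column 5 has {H,He,Li}; that leaves C.
At row 6, column 2: row 6 has {H,He,B,C}; column 2 has {H,He,Li}; that leaves Be.
At row 2, column 5: row 2 has {H,B}; column 5 has {H,He,Li,C}; that leaves Be.
At row 3, column 4: row 3 is empty so far; column 4 has {H,He,Be,B,C}; that leaves Li.
At row 3, column 5: row 3 has {Li}; column 5 has {H,He,Li,Be,C}; that leaves B.
At row 4, column 2: row 4 has {He,Li,C}; column 2 has {H,He,Li,Be}; that leaves B.
At row 4, column 3: row 4 has {He,Li,B,C}; column 3 has {Be,C}; that leaves H.
At row 6, column 1: row 6 has {H,He,Be,B,C}; column 1 has {B}; that leaves Li.

Li Be C H He B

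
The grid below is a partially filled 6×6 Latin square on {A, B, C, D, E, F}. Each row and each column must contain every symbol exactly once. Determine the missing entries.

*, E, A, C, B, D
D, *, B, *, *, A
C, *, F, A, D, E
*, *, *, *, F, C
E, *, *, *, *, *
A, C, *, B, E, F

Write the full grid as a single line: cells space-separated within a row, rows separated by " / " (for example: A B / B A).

F E A C B D / D F B E C A / C B F A D E / B A E D F C / E D C F A B / A C D B E F

row 1 has {A,B,C,D,E}; column 1 has {A,C,D,E} — only F is left for (r1,c1).
row 2 has {A,B,D}; column 2 has {C,E} — only F is left for (r2,c2).
row 2 has {A,B,D,F}; column 4 has {A,B,C} — only E is left for (r2,c4).
row 2 has {A,B,D,E,F}; column 5 has {B,D,E,F} — only C is left for (r2,c5).
row 3 has {A,C,D,E,F}; column 2 has {C,E,F} — only B is left for (r3,c2).
row 4 has {C,F}; column 1 has {A,C,D,E,F} — only B is left for (r4,c1).
row 4 has {B,C,F}; column 4 has {A,B,C,E} — only D is left for (r4,c4).
row 5 has {E}; column 4 has {A,B,C,D,E} — only F is left for (r5,c4).
row 5 has {E,F}; column 5 has {B,C,D,E,F} — only A is left for (r5,c5).
row 5 has {A,E,F}; column 6 has {A,C,D,E,F} — only B is left for (r5,c6).
row 6 has {A,B,C,E,F}; column 3 has {A,B,F} — only D is left for (r6,c3).
row 4 has {B,C,D,F}; column 2 has {B,C,E,F} — only A is left for (r4,c2).
row 4 has {A,B,C,D,F}; column 3 has {A,B,D,F} — only E is left for (r4,c3).
row 5 has {A,B,E,F}; column 2 has {A,B,C,E,F} — only D is left for (r5,c2).
row 5 has {A,B,D,E,F}; column 3 has {A,B,D,E,F} — only C is left for (r5,c3).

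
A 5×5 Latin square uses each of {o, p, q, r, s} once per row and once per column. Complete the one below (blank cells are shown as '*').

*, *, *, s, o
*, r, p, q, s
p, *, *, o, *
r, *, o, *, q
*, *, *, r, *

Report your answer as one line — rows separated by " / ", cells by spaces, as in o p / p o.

q p r s o / o r p q s / p q s o r / r s o p q / s o q r p

(r1,c1): row 1 has {o,s}; column 1 has {p,r}, so it must be q.
(r1,c2): row 1 has {o,q,s}; column 2 has {r}, so it must be p.
(r1,c3): row 1 has {o,p,q,s}; column 3 has {o,p}, so it must be r.
(r2,c1): row 2 has {p,q,r,s}; column 1 has {p,q,r}, so it must be o.
(r3,c5): row 3 has {o,p}; column 5 has {o,q,s}, so it must be r.
(r4,c2): row 4 has {o,q,r}; column 2 has {p,r}, so it must be s.
(r4,c4): row 4 has {o,q,r,s}; column 4 has {o,q,r,s}, so it must be p.
(r5,c1): row 5 has {r}; column 1 has {o,p,q,r}, so it must be s.
(r5,c3): row 5 has {r,s}; column 3 has {o,p,r}, so it must be q.
(r5,c5): row 5 has {q,r,s}; column 5 has {o,q,r,s}, so it must be p.
(r3,c2): row 3 has {o,p,r}; column 2 has {p,r,s}, so it must be q.
(r3,c3): row 3 has {o,p,q,r}; column 3 has {o,p,q,r}, so it must be s.
(r5,c2): row 5 has {p,q,r,s}; column 2 has {p,q,r,s}, so it must be o.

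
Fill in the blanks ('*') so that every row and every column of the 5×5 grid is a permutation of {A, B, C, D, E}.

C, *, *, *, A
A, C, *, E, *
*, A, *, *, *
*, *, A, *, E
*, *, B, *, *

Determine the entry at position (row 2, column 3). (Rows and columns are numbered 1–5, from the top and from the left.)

At row 2, column 3: row 2 has {A,C,E}; column 3 has {A,B}; that leaves D.

D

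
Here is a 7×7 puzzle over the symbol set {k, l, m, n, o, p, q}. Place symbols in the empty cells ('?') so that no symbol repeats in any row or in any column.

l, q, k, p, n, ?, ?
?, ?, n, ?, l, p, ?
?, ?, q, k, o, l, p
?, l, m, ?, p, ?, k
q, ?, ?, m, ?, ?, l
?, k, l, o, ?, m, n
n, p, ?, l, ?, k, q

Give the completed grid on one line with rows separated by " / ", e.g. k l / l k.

(r1,c6) = o
(r1,c7) = m
(r2,c4) = q
(r2,c7) = o
(r3,c1) = m
(r3,c2) = n
(r4,c1) = o
(r4,c4) = n
(r4,c6) = q
(r5,c2) = o
(r5,c3) = p
(r5,c5) = k
(r5,c6) = n
(r6,c1) = p
(r6,c5) = q
(r7,c3) = o
(r7,c5) = m
(r2,c1) = k
(r2,c2) = m

l q k p n o m / k m n q l p o / m n q k o l p / o l m n p q k / q o p m k n l / p k l o q m n / n p o l m k q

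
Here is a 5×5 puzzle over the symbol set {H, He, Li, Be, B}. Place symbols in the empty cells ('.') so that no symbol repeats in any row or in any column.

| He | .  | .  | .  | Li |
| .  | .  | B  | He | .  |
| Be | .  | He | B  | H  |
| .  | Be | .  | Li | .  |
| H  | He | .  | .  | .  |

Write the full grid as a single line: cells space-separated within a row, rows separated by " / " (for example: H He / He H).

Cell (r2,c1): row 2 has {He,B}; column 1 has {H,He,Be} → Li.
Cell (r2,c2): row 2 has {He,Li,B}; column 2 has {He,Be} → H.
Cell (r2,c5): row 2 has {H,He,Li,B}; column 5 has {H,Li} → Be.
Cell (r3,c2): row 3 has {H,He,Be,B}; column 2 has {H,He,Be} → Li.
Cell (r4,c1): row 4 has {Li,Be}; column 1 has {H,He,Li,Be} → B.
Cell (r4,c3): row 4 has {Li,Be,B}; column 3 has {He,B} → H.
Cell (r4,c5): row 4 has {H,Li,Be,B}; column 5 has {H,Li,Be} → He.
Cell (r5,c4): row 5 has {H,He}; column 4 has {He,Li,B} → Be.
Cell (r5,c5): row 5 has {H,He,Be}; column 5 has {H,He,Li,Be} → B.
Cell (r1,c2): row 1 has {He,Li}; column 2 has {H,He,Li,Be} → B.
Cell (r1,c3): row 1 has {He,Li,B}; column 3 has {H,He,B} → Be.
Cell (r1,c4): row 1 has {He,Li,Be,B}; column 4 has {He,Li,Be,B} → H.
Cell (r5,c3): row 5 has {H,He,Be,B}; column 3 has {H,He,Be,B} → Li.

He B Be H Li / Li H B He Be / Be Li He B H / B Be H Li He / H He Li Be B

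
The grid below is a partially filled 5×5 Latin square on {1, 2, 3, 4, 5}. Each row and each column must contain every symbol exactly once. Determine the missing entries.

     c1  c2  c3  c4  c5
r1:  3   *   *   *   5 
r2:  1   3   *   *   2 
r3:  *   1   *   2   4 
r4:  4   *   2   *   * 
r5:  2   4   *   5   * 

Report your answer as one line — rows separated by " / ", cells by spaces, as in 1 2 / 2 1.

3 2 4 1 5 / 1 3 5 4 2 / 5 1 3 2 4 / 4 5 2 3 1 / 2 4 1 5 3

(r1,c2) = 2
(r2,c4) = 4
(r3,c1) = 5
(r3,c3) = 3
(r4,c2) = 5
(r5,c3) = 1
(r5,c5) = 3
(r1,c3) = 4
(r1,c4) = 1
(r2,c3) = 5
(r4,c4) = 3
(r4,c5) = 1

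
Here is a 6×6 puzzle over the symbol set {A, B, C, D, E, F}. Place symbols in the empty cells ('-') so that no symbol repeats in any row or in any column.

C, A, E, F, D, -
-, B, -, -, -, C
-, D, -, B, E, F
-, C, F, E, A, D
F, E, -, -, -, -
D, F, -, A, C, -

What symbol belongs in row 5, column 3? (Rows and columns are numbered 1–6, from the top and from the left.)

D

(r1,c6) = B
(r2,c4) = D
(r2,c5) = F
(r3,c1) = A
(r3,c3) = C
(r4,c1) = B
(r5,c4) = C
(r5,c5) = B
(r5,c6) = A
(r6,c3) = B
(r6,c6) = E
(r2,c1) = E
(r2,c3) = A
(r5,c3) = D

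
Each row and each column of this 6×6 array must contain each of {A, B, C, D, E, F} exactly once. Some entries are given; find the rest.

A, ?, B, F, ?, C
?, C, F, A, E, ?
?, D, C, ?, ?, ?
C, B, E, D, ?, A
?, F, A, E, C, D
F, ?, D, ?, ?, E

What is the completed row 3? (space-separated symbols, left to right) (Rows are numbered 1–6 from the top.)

E D C B A F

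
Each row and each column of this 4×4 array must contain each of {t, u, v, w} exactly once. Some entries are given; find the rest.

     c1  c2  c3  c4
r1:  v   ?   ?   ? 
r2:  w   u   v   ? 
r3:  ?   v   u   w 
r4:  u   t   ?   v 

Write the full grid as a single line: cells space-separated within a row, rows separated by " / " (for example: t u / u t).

Cell (r1,c2): row 1 has {v}; column 2 has {t,u,v} → w.
Cell (r1,c3): row 1 has {v,w}; column 3 has {u,v} → t.
Cell (r1,c4): row 1 has {t,v,w}; column 4 has {v,w} → u.
Cell (r2,c4): row 2 has {u,v,w}; column 4 has {u,v,w} → t.
Cell (r3,c1): row 3 has {u,v,w}; column 1 has {u,v,w} → t.
Cell (r4,c3): row 4 has {t,u,v}; column 3 has {t,u,v} → w.

v w t u / w u v t / t v u w / u t w v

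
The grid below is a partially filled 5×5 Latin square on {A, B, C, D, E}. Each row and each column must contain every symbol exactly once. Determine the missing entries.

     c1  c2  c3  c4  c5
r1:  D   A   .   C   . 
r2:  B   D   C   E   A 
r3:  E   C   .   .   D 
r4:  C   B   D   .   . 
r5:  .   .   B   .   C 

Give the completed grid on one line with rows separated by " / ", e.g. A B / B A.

D A E C B / B D C E A / E C A B D / C B D A E / A E B D C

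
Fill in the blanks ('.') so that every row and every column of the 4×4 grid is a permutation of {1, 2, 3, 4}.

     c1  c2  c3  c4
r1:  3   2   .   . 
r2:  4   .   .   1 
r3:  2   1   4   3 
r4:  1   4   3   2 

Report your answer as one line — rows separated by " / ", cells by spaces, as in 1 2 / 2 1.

(r1,c3) = 1
(r1,c4) = 4
(r2,c2) = 3
(r2,c3) = 2

3 2 1 4 / 4 3 2 1 / 2 1 4 3 / 1 4 3 2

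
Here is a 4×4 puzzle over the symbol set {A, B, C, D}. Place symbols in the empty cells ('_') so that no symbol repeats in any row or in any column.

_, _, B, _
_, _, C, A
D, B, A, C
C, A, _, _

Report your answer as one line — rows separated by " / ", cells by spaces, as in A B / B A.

(r1,c1): row 1 has {B}; column 1 has {C,D}, so it must be A.
(r1,c4): row 1 has {A,B}; column 4 has {A,C}, so it must be D.
(r2,c1): row 2 has {A,C}; column 1 has {A,C,D}, so it must be B.
(r2,c2): row 2 has {A,B,C}; column 2 has {A,B}, so it must be D.
(r4,c3): row 4 has {A,C}; column 3 has {A,B,C}, so it must be D.
(r4,c4): row 4 has {A,C,D}; column 4 has {A,C,D}, so it must be B.
(r1,c2): row 1 has {A,B,D}; column 2 has {A,B,D}, so it must be C.

A C B D / B D C A / D B A C / C A D B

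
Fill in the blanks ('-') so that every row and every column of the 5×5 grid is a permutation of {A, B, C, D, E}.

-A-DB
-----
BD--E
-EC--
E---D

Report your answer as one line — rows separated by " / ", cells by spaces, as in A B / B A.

C A E D B / A B D E C / B D A C E / D E C B A / E C B A D

(r1,c1) = C
(r1,c3) = E
(r3,c3) = A
(r3,c4) = C
(r4,c5) = A
(r5,c3) = B
(r5,c4) = A
(r2,c3) = D
(r2,c5) = C
(r4,c1) = D
(r4,c4) = B
(r5,c2) = C
(r2,c1) = A
(r2,c2) = B
(r2,c4) = E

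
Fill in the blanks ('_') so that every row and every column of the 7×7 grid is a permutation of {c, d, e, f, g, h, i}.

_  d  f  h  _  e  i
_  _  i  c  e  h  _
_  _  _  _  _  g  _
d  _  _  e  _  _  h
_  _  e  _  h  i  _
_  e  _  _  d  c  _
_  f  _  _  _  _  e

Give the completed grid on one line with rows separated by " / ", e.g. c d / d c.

(r2,c2) = g
(r4,c6) = f
(r5,c2) = c
(r7,c6) = d
(r2,c1) = f
(r2,c7) = d
(r4,c2) = i
(r5,c1) = g
(r5,c7) = f
(r6,c7) = g
(r1,c1) = c
(r1,c5) = g
(r3,c2) = h
(r3,c7) = c
(r4,c5) = c
(r5,c4) = d
(r6,c3) = h
(r7,c5) = i
(r3,c3) = d
(r3,c5) = f
(r4,c3) = g
(r6,c1) = i
(r6,c4) = f
(r7,c1) = h
(r7,c3) = c
(r7,c4) = g
(r3,c1) = e
(r3,c4) = i

c d f h g e i / f g i c e h d / e h d i f g c / d i g e c f h / g c e d h i f / i e h f d c g / h f c g i d e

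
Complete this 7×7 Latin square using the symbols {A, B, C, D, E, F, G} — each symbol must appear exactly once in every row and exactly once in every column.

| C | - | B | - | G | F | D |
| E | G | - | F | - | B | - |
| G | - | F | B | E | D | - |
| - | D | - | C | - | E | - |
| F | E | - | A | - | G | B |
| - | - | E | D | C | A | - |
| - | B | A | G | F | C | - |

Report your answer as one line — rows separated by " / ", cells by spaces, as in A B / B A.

C A B E G F D / E G D F A B C / G C F B E D A / A D G C B E F / F E C A D G B / B F E D C A G / D B A G F C E

At row 1, column 2: row 1 has {B,C,D,F,G}; column 2 has {B,D,E,G}; that leaves A.
At row 1, column 4: row 1 has {A,B,C,D,F,G}; column 4 has {A,B,C,D,F,G}; that leaves E.
At row 3, column 2: row 3 has {B,D,E,F,G}; column 2 has {A,B,D,E,G}; that leaves C.
At row 3, column 7: row 3 has {B,C,D,E,F,G}; column 7 has {B,D}; that leaves A.
At row 4, column 3: row 4 has {C,D,E}; column 3 has {A,B,E,F}; that leaves G.
At row 4, column 7: row 4 has {C,D,E,G}; column 7 has {A,B,D}; that leaves F.
At row 5, column 5: row 5 has {A,B,E,F,G}; column 5 has {C,E,F,G}; that leaves D.
At row 6, column 1: row 6 has {A,C,D,E}; column 1 has {C,E,F,G}; that leaves B.
At row 6, column 2: row 6 has {A,B,C,D,E}; column 2 has {A,B,C,D,E,G}; that leaves F.
At row 6, column 7: row 6 has {A,B,C,D,E,F}; column 7 has {A,B,D,F}; that leaves G.
At row 7, column 1: row 7 has {A,B,C,F,G}; column 1 has {B,C,E,F,G}; that leaves D.
At row 7, column 7: row 7 has {A,B,C,D,F,G}; column 7 has {A,B,D,F,G}; that leaves E.
At row 2, column 5: row 2 has {B,E,F,G}; column 5 has {C,D,E,F,G}; that leaves A.
At row 2, column 7: row 2 has {A,B,E,F,G}; column 7 has {A,B,D,E,F,G}; that leaves C.
At row 4, column 1: row 4 has {C,D,E,F,G}; column 1 has {B,C,D,E,F,G}; that leaves A.
At row 4, column 5: row 4 has {A,C,D,E,F,G}; column 5 has {A,C,D,E,F,G}; that leaves B.
At row 5, column 3: row 5 has {A,B,D,E,F,G}; column 3 has {A,B,E,F,G}; that leaves C.
At row 2, column 3: row 2 has {A,B,C,E,F,G}; column 3 has {A,B,C,E,F,G}; that leaves D.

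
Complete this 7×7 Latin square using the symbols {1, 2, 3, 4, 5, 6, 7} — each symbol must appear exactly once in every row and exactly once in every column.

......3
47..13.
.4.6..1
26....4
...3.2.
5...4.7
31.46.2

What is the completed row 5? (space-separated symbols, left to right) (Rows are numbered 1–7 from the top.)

1 5 4 3 7 2 6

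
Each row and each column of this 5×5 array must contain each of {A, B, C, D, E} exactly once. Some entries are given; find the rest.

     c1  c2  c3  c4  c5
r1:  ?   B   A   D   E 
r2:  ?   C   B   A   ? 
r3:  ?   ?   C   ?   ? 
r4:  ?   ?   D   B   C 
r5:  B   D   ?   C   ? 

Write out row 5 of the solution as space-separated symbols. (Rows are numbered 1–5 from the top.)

B D E C A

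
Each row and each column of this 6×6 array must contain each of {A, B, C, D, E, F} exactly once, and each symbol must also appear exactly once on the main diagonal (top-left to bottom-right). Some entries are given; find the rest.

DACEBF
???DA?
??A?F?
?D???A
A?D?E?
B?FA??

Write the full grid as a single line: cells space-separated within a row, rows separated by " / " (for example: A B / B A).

row 4 has {A,D}; column 5 has {A,B,E,F} — only C is left for (r4,c5).
row 6 has {A,B,F}; column 5 has {A,B,C,E,F} — only D is left for (r6,c5).
row 6 has {A,B,D,F}; column 6 has {A,F}; the diagonal has {A,D,E} — only C is left for (r6,c6).
row 5 has {A,D,E}; column 6 has {A,C,F} — only B is left for (r5,c6).
row 6 has {A,B,C,D,F}; column 2 has {A,D} — only E is left for (r6,c2).
row 2 has {A,D}; column 6 has {A,B,C,F} — only E is left for (r2,c6).
row 3 has {A,F}; column 6 has {A,B,C,E,F} — only D is left for (r3,c6).
row 2 has {A,D,E}; column 3 has {A,C,D,F} — only B is left for (r2,c3).
row 4 has {A,C,D}; column 3 has {A,B,C,D,F} — only E is left for (r4,c3).
row 2 has {A,B,D,E}; column 2 has {A,D,E}; the diagonal has {A,C,D,E} — only F is left for (r2,c2).
row 4 has {A,C,D,E}; column 1 has {A,B,D} — only F is left for (r4,c1).
row 4 has {A,C,D,E,F}; column 4 has {A,D,E}; the diagonal has {A,C,D,E,F} — only B is left for (r4,c4).
row 5 has {A,B,D,E}; column 2 has {A,D,E,F} — only C is left for (r5,c2).
row 5 has {A,B,C,D,E}; column 4 has {A,B,D,E} — only F is left for (r5,c4).
row 2 has {A,B,D,E,F}; column 1 has {A,B,D,F} — only C is left for (r2,c1).
row 3 has {A,D,F}; column 1 has {A,B,C,D,F} — only E is left for (r3,c1).
row 3 has {A,D,E,F}; column 2 has {A,C,D,E,F} — only B is left for (r3,c2).
row 3 has {A,B,D,E,F}; column 4 has {A,B,D,E,F} — only C is left for (r3,c4).

D A C E B F / C F B D A E / E B A C F D / F D E B C A / A C D F E B / B E F A D C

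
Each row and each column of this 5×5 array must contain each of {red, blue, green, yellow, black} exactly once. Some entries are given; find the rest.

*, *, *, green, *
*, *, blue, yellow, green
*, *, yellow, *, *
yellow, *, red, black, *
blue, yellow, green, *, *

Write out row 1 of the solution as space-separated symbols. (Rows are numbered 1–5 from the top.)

red blue black green yellow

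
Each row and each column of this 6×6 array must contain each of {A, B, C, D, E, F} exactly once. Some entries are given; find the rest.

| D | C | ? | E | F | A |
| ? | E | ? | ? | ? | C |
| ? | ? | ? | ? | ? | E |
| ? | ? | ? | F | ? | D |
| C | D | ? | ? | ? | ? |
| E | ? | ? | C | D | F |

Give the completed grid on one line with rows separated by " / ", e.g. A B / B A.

(r1,c3) = B
(r5,c6) = B
(r6,c3) = A
(r5,c4) = A
(r5,c5) = E
(r6,c2) = B
(r4,c2) = A
(r5,c3) = F
(r2,c3) = D
(r2,c4) = B
(r2,c5) = A
(r3,c2) = F
(r3,c3) = C
(r3,c4) = D
(r3,c5) = B
(r4,c1) = B
(r4,c3) = E
(r4,c5) = C
(r2,c1) = F
(r3,c1) = A

D C B E F A / F E D B A C / A F C D B E / B A E F C D / C D F A E B / E B A C D F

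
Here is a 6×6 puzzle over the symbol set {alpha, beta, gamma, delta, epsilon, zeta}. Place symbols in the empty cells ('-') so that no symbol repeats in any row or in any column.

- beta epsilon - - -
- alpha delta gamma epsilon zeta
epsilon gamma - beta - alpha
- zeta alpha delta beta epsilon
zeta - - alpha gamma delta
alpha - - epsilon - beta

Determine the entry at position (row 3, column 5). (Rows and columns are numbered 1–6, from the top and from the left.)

row 1 has {beta,epsilon}; column 4 has {alpha,beta,gamma,delta,epsilon} — only zeta is left for (r1,c4).
row 1 has {beta,epsilon,zeta}; column 6 has {alpha,beta,delta,epsilon,zeta} — only gamma is left for (r1,c6).
row 2 has {alpha,gamma,delta,epsilon,zeta}; column 1 has {alpha,epsilon,zeta} — only beta is left for (r2,c1).
row 3 has {alpha,beta,gamma,epsilon}; column 3 has {alpha,delta,epsilon} — only zeta is left for (r3,c3).
row 3 has {alpha,beta,gamma,epsilon,zeta}; column 5 has {beta,gamma,epsilon} — only delta is left for (r3,c5).

delta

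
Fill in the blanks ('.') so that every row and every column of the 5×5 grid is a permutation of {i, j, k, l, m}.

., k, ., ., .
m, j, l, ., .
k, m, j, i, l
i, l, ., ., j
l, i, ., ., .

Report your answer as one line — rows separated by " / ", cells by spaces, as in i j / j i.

j k i l m / m j l k i / k m j i l / i l k m j / l i m j k

(r1,c1) = j
(r2,c4) = k
(r2,c5) = i
(r4,c4) = m
(r5,c4) = j
(r1,c4) = l
(r1,c5) = m
(r4,c3) = k
(r5,c3) = m
(r5,c5) = k
(r1,c3) = i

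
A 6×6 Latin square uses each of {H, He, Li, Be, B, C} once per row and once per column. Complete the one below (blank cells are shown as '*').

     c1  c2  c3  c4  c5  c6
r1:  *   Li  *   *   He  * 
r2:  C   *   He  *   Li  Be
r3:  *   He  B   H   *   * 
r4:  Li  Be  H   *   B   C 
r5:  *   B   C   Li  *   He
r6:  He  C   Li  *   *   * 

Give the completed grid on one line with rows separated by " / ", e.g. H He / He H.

B Li Be C He H / C H He B Li Be / Be He B H C Li / Li Be H He B C / H B C Li Be He / He C Li Be H B

(r1,c3) = Be
(r2,c2) = H
(r2,c4) = B
(r3,c1) = Be
(r3,c5) = C
(r3,c6) = Li
(r4,c4) = He
(r5,c1) = H
(r5,c5) = Be
(r6,c4) = Be
(r6,c5) = H
(r6,c6) = B
(r1,c1) = B
(r1,c4) = C
(r1,c6) = H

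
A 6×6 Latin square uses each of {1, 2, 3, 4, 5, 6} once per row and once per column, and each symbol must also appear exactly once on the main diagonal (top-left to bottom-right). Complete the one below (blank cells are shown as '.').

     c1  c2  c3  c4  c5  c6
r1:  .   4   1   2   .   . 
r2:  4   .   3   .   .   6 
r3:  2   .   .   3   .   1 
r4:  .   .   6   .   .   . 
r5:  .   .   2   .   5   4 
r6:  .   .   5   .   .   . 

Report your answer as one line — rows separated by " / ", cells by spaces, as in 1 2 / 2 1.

(r3,c3) = 4
(r3,c5) = 6
(r4,c4) = 1
(r5,c4) = 6
(r6,c4) = 4
(r1,c5) = 3
(r1,c6) = 5
(r2,c2) = 2
(r2,c4) = 5
(r2,c5) = 1
(r3,c2) = 5
(r4,c2) = 3
(r4,c6) = 2
(r5,c2) = 1
(r6,c2) = 6
(r6,c5) = 2
(r6,c6) = 3
(r1,c1) = 6
(r4,c1) = 5
(r4,c5) = 4
(r5,c1) = 3
(r6,c1) = 1

6 4 1 2 3 5 / 4 2 3 5 1 6 / 2 5 4 3 6 1 / 5 3 6 1 4 2 / 3 1 2 6 5 4 / 1 6 5 4 2 3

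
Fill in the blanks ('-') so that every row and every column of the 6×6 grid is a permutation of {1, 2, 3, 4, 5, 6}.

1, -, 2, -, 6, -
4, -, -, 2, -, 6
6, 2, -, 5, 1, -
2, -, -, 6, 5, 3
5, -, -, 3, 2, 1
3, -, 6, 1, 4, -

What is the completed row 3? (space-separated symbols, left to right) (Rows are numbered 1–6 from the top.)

6 2 3 5 1 4

(r1,c4): row 1 has {1,2,6}; column 4 has {1,2,3,5,6}, so it must be 4.
(r1,c6): row 1 has {1,2,4,6}; column 6 has {1,3,6}, so it must be 5.
(r2,c5): row 2 has {2,4,6}; column 5 has {1,2,4,5,6}, so it must be 3.
(r3,c6): row 3 has {1,2,5,6}; column 6 has {1,3,5,6}, so it must be 4.
(r5,c3): row 5 has {1,2,3,5}; column 3 has {2,6}, so it must be 4.
(r6,c2): row 6 has {1,3,4,6}; column 2 has {2}, so it must be 5.
(r6,c6): row 6 has {1,3,4,5,6}; column 6 has {1,3,4,5,6}, so it must be 2.
(r1,c2): row 1 has {1,2,4,5,6}; column 2 has {2,5}, so it must be 3.
(r2,c2): row 2 has {2,3,4,6}; column 2 has {2,3,5}, so it must be 1.
(r2,c3): row 2 has {1,2,3,4,6}; column 3 has {2,4,6}, so it must be 5.
(r3,c3): row 3 has {1,2,4,5,6}; column 3 has {2,4,5,6}, so it must be 3.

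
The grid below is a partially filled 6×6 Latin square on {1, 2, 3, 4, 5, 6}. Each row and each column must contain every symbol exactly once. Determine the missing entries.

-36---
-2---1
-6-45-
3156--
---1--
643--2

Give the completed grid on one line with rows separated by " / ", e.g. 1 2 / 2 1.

1 3 6 2 4 5 / 5 2 4 3 6 1 / 2 6 1 4 5 3 / 3 1 5 6 2 4 / 4 5 2 1 3 6 / 6 4 3 5 1 2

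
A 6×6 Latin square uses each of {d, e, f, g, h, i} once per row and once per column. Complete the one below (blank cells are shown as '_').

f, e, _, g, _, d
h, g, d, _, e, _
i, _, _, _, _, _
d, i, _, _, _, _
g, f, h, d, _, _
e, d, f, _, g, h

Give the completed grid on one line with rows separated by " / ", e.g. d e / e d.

f e i g h d / h g d f e i / i h g e d f / d i e h f g / g f h d i e / e d f i g h

At row 1, column 3: row 1 has {d,e,f,g}; column 3 has {d,f,h}; that leaves i.
At row 1, column 5: row 1 has {d,e,f,g,i}; column 5 has {e,g}; that leaves h.
At row 3, column 2: row 3 has {i}; column 2 has {d,e,f,g,i}; that leaves h.
At row 4, column 5: row 4 has {d,i}; column 5 has {e,g,h}; that leaves f.
At row 5, column 5: row 5 has {d,f,g,h}; column 5 has {e,f,g,h}; that leaves i.
At row 5, column 6: row 5 has {d,f,g,h,i}; column 6 has {d,h}; that leaves e.
At row 6, column 4: row 6 has {d,e,f,g,h}; column 4 has {d,g}; that leaves i.
At row 2, column 4: row 2 has {d,e,g,h}; column 4 has {d,g,i}; that leaves f.
At row 2, column 6: row 2 has {d,e,f,g,h}; column 6 has {d,e,h}; that leaves i.
At row 3, column 4: row 3 has {h,i}; column 4 has {d,f,g,i}; that leaves e.
At row 3, column 5: row 3 has {e,h,i}; column 5 has {e,f,g,h,i}; that leaves d.
At row 4, column 4: row 4 has {d,f,i}; column 4 has {d,e,f,g,i}; that leaves h.
At row 4, column 6: row 4 has {d,f,h,i}; column 6 has {d,e,h,i}; that leaves g.
At row 3, column 3: row 3 has {d,e,h,i}; column 3 has {d,f,h,i}; that leaves g.
At row 3, column 6: row 3 has {d,e,g,h,i}; column 6 has {d,e,g,h,i}; that leaves f.
At row 4, column 3: row 4 has {d,f,g,h,i}; column 3 has {d,f,g,h,i}; that leaves e.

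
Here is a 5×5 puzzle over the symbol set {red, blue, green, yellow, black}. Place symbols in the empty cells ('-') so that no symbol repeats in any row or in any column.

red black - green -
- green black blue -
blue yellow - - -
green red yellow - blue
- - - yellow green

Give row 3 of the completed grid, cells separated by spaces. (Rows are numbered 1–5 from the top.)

blue yellow green red black

(r1,c3): row 1 has {red,green,black}; column 3 has {yellow,black}, so it must be blue.
(r1,c5): row 1 has {red,blue,green,black}; column 5 has {blue,green}, so it must be yellow.
(r2,c1): row 2 has {blue,green,black}; column 1 has {red,blue,green}, so it must be yellow.
(r2,c5): row 2 has {blue,green,yellow,black}; column 5 has {blue,green,yellow}, so it must be red.
(r3,c5): row 3 has {blue,yellow}; column 5 has {red,blue,green,yellow}, so it must be black.
(r4,c4): row 4 has {red,blue,green,yellow}; column 4 has {blue,green,yellow}, so it must be black.
(r5,c1): row 5 has {green,yellow}; column 1 has {red,blue,green,yellow}, so it must be black.
(r5,c2): row 5 has {green,yellow,black}; column 2 has {red,green,yellow,black}, so it must be blue.
(r5,c3): row 5 has {blue,green,yellow,black}; column 3 has {blue,yellow,black}, so it must be red.
(r3,c3): row 3 has {blue,yellow,black}; column 3 has {red,blue,yellow,black}, so it must be green.
(r3,c4): row 3 has {blue,green,yellow,black}; column 4 has {blue,green,yellow,black}, so it must be red.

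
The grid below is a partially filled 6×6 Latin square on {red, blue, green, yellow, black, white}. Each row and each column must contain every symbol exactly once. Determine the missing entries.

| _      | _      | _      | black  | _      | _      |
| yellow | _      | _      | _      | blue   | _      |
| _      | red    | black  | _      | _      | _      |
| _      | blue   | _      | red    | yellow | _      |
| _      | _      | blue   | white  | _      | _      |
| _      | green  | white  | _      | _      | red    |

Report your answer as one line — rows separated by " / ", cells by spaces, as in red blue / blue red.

red white yellow black green blue / yellow black red green blue white / green red black blue white yellow / white blue green red yellow black / black yellow blue white red green / blue green white yellow black red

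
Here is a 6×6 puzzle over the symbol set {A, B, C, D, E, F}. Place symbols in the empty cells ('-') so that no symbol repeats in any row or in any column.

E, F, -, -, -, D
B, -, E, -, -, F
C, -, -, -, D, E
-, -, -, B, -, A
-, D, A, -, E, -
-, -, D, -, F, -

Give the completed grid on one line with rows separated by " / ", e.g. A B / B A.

E F C A B D / B C E D A F / C A B F D E / D E F B C A / F D A C E B / A B D E F C

(r4,c5) = C
(r5,c1) = F
(r5,c4) = C
(r5,c6) = B
(r6,c1) = A
(r6,c4) = E
(r6,c6) = C
(r1,c4) = A
(r1,c5) = B
(r2,c4) = D
(r2,c5) = A
(r3,c4) = F
(r4,c1) = D
(r4,c2) = E
(r4,c3) = F
(r6,c2) = B
(r1,c3) = C
(r2,c2) = C
(r3,c2) = A
(r3,c3) = B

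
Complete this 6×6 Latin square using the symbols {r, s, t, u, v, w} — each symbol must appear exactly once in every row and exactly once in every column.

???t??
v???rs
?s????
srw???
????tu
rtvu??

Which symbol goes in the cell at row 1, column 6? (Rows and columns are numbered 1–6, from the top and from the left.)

r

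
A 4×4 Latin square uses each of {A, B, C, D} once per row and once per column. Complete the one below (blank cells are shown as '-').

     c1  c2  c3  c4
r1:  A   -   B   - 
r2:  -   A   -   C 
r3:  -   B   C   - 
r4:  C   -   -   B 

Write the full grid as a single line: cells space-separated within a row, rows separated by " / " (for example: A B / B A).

A C B D / B A D C / D B C A / C D A B

(r1,c4) = D
(r2,c3) = D
(r3,c1) = D
(r3,c4) = A
(r4,c2) = D
(r4,c3) = A
(r1,c2) = C
(r2,c1) = B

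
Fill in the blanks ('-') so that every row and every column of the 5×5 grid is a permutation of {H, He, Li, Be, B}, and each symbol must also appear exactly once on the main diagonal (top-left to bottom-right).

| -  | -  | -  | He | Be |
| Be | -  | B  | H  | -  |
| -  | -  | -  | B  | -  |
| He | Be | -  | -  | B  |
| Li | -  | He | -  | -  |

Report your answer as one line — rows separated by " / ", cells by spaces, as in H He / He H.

B H Li He Be / Be He B H Li / H Li Be B He / He Be H Li B / Li B He Be H

(r3,c1) = H
(r4,c4) = Li
(r5,c4) = Be
(r5,c5) = H
(r1,c1) = B
(r2,c2) = He
(r2,c5) = Li
(r3,c2) = Li
(r3,c3) = Be
(r3,c5) = He
(r4,c3) = H
(r5,c2) = B
(r1,c2) = H
(r1,c3) = Li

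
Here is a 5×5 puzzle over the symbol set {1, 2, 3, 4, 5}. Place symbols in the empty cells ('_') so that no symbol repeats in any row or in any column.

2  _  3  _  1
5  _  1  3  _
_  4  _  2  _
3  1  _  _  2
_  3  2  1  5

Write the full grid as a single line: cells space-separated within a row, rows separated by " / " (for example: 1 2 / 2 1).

row 1 has {1,2,3}; column 2 has {1,3,4} — only 5 is left for (r1,c2).
row 1 has {1,2,3,5}; column 4 has {1,2,3} — only 4 is left for (r1,c4).
row 2 has {1,3,5}; column 2 has {1,3,4,5} — only 2 is left for (r2,c2).
row 2 has {1,2,3,5}; column 5 has {1,2,5} — only 4 is left for (r2,c5).
row 3 has {2,4}; column 1 has {2,3,5} — only 1 is left for (r3,c1).
row 3 has {1,2,4}; column 3 has {1,2,3} — only 5 is left for (r3,c3).
row 3 has {1,2,4,5}; column 5 has {1,2,4,5} — only 3 is left for (r3,c5).
row 4 has {1,2,3}; column 3 has {1,2,3,5} — only 4 is left for (r4,c3).
row 4 has {1,2,3,4}; column 4 has {1,2,3,4} — only 5 is left for (r4,c4).
row 5 has {1,2,3,5}; column 1 has {1,2,3,5} — only 4 is left for (r5,c1).

2 5 3 4 1 / 5 2 1 3 4 / 1 4 5 2 3 / 3 1 4 5 2 / 4 3 2 1 5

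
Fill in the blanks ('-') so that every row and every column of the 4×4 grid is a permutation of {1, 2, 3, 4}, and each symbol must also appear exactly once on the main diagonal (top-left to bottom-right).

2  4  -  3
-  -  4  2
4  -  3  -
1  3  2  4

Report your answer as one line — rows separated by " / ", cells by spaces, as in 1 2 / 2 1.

2 4 1 3 / 3 1 4 2 / 4 2 3 1 / 1 3 2 4

(r1,c3): row 1 has {2,3,4}; column 3 has {2,3,4}, so it must be 1.
(r2,c1): row 2 has {2,4}; column 1 has {1,2,4}, so it must be 3.
(r2,c2): row 2 has {2,3,4}; column 2 has {3,4}; the diagonal has {2,3,4}, so it must be 1.
(r3,c2): row 3 has {3,4}; column 2 has {1,3,4}, so it must be 2.
(r3,c4): row 3 has {2,3,4}; column 4 has {2,3,4}, so it must be 1.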